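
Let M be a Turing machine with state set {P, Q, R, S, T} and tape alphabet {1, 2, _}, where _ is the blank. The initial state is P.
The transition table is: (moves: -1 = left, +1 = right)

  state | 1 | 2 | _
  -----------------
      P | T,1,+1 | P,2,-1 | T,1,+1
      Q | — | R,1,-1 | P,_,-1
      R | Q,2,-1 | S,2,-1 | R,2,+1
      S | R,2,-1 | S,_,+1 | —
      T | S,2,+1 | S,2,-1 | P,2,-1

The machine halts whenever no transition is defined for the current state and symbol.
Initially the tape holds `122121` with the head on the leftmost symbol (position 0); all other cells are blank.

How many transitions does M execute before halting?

20

state=P head=0 tape=_[1]22121_   (P,1)→(T,1,+1)
state=T head=1 tape=_1[2]2121_   (T,2)→(S,2,-1)
state=S head=0 tape=_[1]22121_   (S,1)→(R,2,-1)
state=R head=-1 tape=[_]222121_   (R,_)→(R,2,+1)
state=R head=0 tape=2[2]22121_   (R,2)→(S,2,-1)
state=S head=-1 tape=[2]222121_   (S,2)→(S,_,+1)
state=S head=0 tape=_[2]22121_   (S,2)→(S,_,+1)
state=S head=1 tape=__[2]2121_   (S,2)→(S,_,+1)
state=S head=2 tape=___[2]121_   (S,2)→(S,_,+1)
state=S head=3 tape=____[1]21_   (S,1)→(R,2,-1)
state=R head=2 tape=___[_]221_   (R,_)→(R,2,+1)
state=R head=3 tape=___2[2]21_   (R,2)→(S,2,-1)
state=S head=2 tape=___[2]221_   (S,2)→(S,_,+1)
state=S head=3 tape=____[2]21_   (S,2)→(S,_,+1)
state=S head=4 tape=_____[2]1_   (S,2)→(S,_,+1)
state=S head=5 tape=______[1]_   (S,1)→(R,2,-1)
state=R head=4 tape=_____[_]2_   (R,_)→(R,2,+1)
state=R head=5 tape=_____2[2]_   (R,2)→(S,2,-1)
state=S head=4 tape=_____[2]2_   (S,2)→(S,_,+1)
state=S head=5 tape=______[2]_   (S,2)→(S,_,+1)
state=S head=6 tape=_______[_]
M halts after 20 transitions.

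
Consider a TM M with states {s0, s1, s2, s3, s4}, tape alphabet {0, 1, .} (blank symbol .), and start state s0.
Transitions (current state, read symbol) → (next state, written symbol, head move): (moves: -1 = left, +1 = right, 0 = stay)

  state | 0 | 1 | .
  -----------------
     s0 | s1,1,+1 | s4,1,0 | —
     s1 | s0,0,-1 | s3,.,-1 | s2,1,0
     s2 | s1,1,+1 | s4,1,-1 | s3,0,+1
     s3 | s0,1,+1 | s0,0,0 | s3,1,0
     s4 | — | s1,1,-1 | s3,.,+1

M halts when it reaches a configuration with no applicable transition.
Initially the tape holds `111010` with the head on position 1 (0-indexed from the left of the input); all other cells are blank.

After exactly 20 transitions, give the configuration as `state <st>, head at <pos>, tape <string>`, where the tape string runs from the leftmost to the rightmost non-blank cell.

state=s0 head=1 tape=...1[1]1010   (s0,1)→(s4,1,0)
state=s4 head=1 tape=...1[1]1010   (s4,1)→(s1,1,-1)
state=s1 head=0 tape=...[1]11010   (s1,1)→(s3,.,-1)
state=s3 head=-1 tape=..[.].11010   (s3,.)→(s3,1,0)
state=s3 head=-1 tape=..[1].11010   (s3,1)→(s0,0,0)
state=s0 head=-1 tape=..[0].11010   (s0,0)→(s1,1,+1)
state=s1 head=0 tape=..1[.]11010   (s1,.)→(s2,1,0)
state=s2 head=0 tape=..1[1]11010   (s2,1)→(s4,1,-1)
state=s4 head=-1 tape=..[1]111010   (s4,1)→(s1,1,-1)
state=s1 head=-2 tape=.[.]1111010   (s1,.)→(s2,1,0)
state=s2 head=-2 tape=.[1]1111010   (s2,1)→(s4,1,-1)
state=s4 head=-3 tape=[.]11111010   (s4,.)→(s3,.,+1)
state=s3 head=-2 tape=.[1]1111010   (s3,1)→(s0,0,0)
state=s0 head=-2 tape=.[0]1111010   (s0,0)→(s1,1,+1)
state=s1 head=-1 tape=.1[1]111010   (s1,1)→(s3,.,-1)
state=s3 head=-2 tape=.[1].111010   (s3,1)→(s0,0,0)
state=s0 head=-2 tape=.[0].111010   (s0,0)→(s1,1,+1)
state=s1 head=-1 tape=.1[.]111010   (s1,.)→(s2,1,0)
state=s2 head=-1 tape=.1[1]111010   (s2,1)→(s4,1,-1)
state=s4 head=-2 tape=.[1]1111010   (s4,1)→(s1,1,-1)
state=s1 head=-3 tape=[.]11111010
After 20 steps: state s1, head at -3, tape 11111010.

state s1, head at -3, tape 11111010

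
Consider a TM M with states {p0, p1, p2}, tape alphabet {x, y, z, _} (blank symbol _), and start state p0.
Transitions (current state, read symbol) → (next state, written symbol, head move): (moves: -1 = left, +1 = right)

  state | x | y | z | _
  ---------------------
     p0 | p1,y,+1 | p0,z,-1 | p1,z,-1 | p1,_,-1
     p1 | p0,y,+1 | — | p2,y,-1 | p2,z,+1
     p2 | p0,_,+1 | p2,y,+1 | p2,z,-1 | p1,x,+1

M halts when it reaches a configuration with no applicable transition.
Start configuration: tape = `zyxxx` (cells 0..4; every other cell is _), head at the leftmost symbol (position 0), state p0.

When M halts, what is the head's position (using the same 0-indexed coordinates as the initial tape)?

-3

state=p0 head=0 tape=____[z]yxxx   (p0,z)→(p1,z,-1)
state=p1 head=-1 tape=___[_]zyxxx   (p1,_)→(p2,z,+1)
state=p2 head=0 tape=___z[z]yxxx   (p2,z)→(p2,z,-1)
state=p2 head=-1 tape=___[z]zyxxx   (p2,z)→(p2,z,-1)
state=p2 head=-2 tape=__[_]zzyxxx   (p2,_)→(p1,x,+1)
state=p1 head=-1 tape=__x[z]zyxxx   (p1,z)→(p2,y,-1)
state=p2 head=-2 tape=__[x]yzyxxx   (p2,x)→(p0,_,+1)
state=p0 head=-1 tape=___[y]zyxxx   (p0,y)→(p0,z,-1)
state=p0 head=-2 tape=__[_]zzyxxx   (p0,_)→(p1,_,-1)
state=p1 head=-3 tape=_[_]_zzyxxx   (p1,_)→(p2,z,+1)
state=p2 head=-2 tape=_z[_]zzyxxx   (p2,_)→(p1,x,+1)
state=p1 head=-1 tape=_zx[z]zyxxx   (p1,z)→(p2,y,-1)
state=p2 head=-2 tape=_z[x]yzyxxx   (p2,x)→(p0,_,+1)
state=p0 head=-1 tape=_z_[y]zyxxx   (p0,y)→(p0,z,-1)
state=p0 head=-2 tape=_z[_]zzyxxx   (p0,_)→(p1,_,-1)
state=p1 head=-3 tape=_[z]_zzyxxx   (p1,z)→(p2,y,-1)
state=p2 head=-4 tape=[_]y_zzyxxx   (p2,_)→(p1,x,+1)
state=p1 head=-3 tape=x[y]_zzyxxx
At halt the head is at cell -3.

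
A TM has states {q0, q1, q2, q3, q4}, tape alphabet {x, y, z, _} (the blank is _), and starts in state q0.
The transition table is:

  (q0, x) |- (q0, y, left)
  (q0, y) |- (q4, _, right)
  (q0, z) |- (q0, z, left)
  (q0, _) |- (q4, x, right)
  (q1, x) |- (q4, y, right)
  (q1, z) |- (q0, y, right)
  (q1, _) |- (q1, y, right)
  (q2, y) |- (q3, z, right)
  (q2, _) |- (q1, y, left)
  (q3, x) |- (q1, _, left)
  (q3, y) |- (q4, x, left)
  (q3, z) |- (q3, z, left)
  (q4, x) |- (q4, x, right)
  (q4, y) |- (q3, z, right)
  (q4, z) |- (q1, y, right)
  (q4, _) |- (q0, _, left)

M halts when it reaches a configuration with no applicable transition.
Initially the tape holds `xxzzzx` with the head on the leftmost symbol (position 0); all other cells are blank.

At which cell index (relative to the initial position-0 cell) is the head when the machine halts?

q0 | _[x]xzzzx_   read x → write y, move left, go to q0
q0 | [_]yxzzzx_   read _ → write x, move right, go to q4
q4 | x[y]xzzzx_   read y → write z, move right, go to q3
q3 | xz[x]zzzx_   read x → write _, move left, go to q1
q1 | x[z]_zzzx_   read z → write y, move right, go to q0
q0 | xy[_]zzzx_   read _ → write x, move right, go to q4
q4 | xyx[z]zzx_   read z → write y, move right, go to q1
q1 | xyxy[z]zx_   read z → write y, move right, go to q0
q0 | xyxyy[z]x_   read z → write z, move left, go to q0
q0 | xyxy[y]zx_   read y → write _, move right, go to q4
q4 | xyxy_[z]x_   read z → write y, move right, go to q1
q1 | xyxy_y[x]_   read x → write y, move right, go to q4
q4 | xyxy_yy[_]   read _ → write _, move left, go to q0
q0 | xyxy_y[y]_   read y → write _, move right, go to q4
q4 | xyxy_y_[_]   read _ → write _, move left, go to q0
q0 | xyxy_y[_]_   read _ → write x, move right, go to q4
q4 | xyxy_yx[_]   read _ → write _, move left, go to q0
q0 | xyxy_y[x]_   read x → write y, move left, go to q0
q0 | xyxy_[y]y_   read y → write _, move right, go to q4
q4 | xyxy__[y]_   read y → write z, move right, go to q3
q3 | xyxy__z[_]
At halt the head is at cell 6.

6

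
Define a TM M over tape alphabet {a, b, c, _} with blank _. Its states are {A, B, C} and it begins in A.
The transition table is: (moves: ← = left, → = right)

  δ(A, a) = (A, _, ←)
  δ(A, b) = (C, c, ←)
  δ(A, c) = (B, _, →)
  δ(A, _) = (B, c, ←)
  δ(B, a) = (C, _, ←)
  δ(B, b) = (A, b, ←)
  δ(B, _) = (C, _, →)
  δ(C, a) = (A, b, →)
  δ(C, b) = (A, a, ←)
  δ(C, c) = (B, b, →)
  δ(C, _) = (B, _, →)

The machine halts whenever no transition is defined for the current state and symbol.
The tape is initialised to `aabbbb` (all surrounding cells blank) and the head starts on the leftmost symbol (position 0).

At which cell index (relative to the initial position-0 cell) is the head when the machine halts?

-2

A | ___[a]abbbb   read a → write _, move ←, go to A
A | __[_]_abbbb   read _ → write c, move ←, go to B
B | _[_]c_abbbb   read _ → write _, move →, go to C
C | __[c]_abbbb   read c → write b, move →, go to B
B | __b[_]abbbb   read _ → write _, move →, go to C
C | __b_[a]bbbb   read a → write b, move →, go to A
A | __b_b[b]bbb   read b → write c, move ←, go to C
C | __b_[b]cbbb   read b → write a, move ←, go to A
A | __b[_]acbbb   read _ → write c, move ←, go to B
B | __[b]cacbbb   read b → write b, move ←, go to A
A | _[_]bcacbbb   read _ → write c, move ←, go to B
B | [_]cbcacbbb   read _ → write _, move →, go to C
C | _[c]bcacbbb   read c → write b, move →, go to B
B | _b[b]cacbbb   read b → write b, move ←, go to A
A | _[b]bcacbbb   read b → write c, move ←, go to C
C | [_]cbcacbbb   read _ → write _, move →, go to B
B | _[c]bcacbbb
At halt the head is at cell -2.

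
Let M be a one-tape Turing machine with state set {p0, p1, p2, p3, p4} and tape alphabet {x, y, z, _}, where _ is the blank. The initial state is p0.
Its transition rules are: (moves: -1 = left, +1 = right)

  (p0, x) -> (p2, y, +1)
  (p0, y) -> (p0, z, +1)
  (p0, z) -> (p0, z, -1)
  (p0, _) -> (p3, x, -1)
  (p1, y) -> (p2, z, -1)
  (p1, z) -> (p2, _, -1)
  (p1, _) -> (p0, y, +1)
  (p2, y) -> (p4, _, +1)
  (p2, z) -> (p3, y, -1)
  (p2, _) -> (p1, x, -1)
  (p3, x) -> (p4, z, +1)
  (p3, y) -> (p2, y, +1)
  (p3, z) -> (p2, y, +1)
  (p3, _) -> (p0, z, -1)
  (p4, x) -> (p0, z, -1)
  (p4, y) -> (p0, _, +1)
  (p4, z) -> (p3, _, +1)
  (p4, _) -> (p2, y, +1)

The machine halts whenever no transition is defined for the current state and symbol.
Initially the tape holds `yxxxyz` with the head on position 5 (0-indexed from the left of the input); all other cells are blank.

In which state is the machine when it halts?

p0 | yxxxy[z]__   read z → write z, move -1, go to p0
p0 | yxxx[y]z__   read y → write z, move +1, go to p0
p0 | yxxxz[z]__   read z → write z, move -1, go to p0
p0 | yxxx[z]z__   read z → write z, move -1, go to p0
p0 | yxx[x]zz__   read x → write y, move +1, go to p2
p2 | yxxy[z]z__   read z → write y, move -1, go to p3
p3 | yxx[y]yz__   read y → write y, move +1, go to p2
p2 | yxxy[y]z__   read y → write _, move +1, go to p4
p4 | yxxy_[z]__   read z → write _, move +1, go to p3
p3 | yxxy__[_]_   read _ → write z, move -1, go to p0
p0 | yxxy_[_]z_   read _ → write x, move -1, go to p3
p3 | yxxy[_]xz_   read _ → write z, move -1, go to p0
p0 | yxx[y]zxz_   read y → write z, move +1, go to p0
p0 | yxxz[z]xz_   read z → write z, move -1, go to p0
p0 | yxx[z]zxz_   read z → write z, move -1, go to p0
p0 | yx[x]zzxz_   read x → write y, move +1, go to p2
p2 | yxy[z]zxz_   read z → write y, move -1, go to p3
p3 | yx[y]yzxz_   read y → write y, move +1, go to p2
p2 | yxy[y]zxz_   read y → write _, move +1, go to p4
p4 | yxy_[z]xz_   read z → write _, move +1, go to p3
p3 | yxy__[x]z_   read x → write z, move +1, go to p4
p4 | yxy__z[z]_   read z → write _, move +1, go to p3
p3 | yxy__z_[_]   read _ → write z, move -1, go to p0
p0 | yxy__z[_]z   read _ → write x, move -1, go to p3
p3 | yxy__[z]xz   read z → write y, move +1, go to p2
p2 | yxy__y[x]z
No transition is defined for (p2, x); M halts in state p2.

p2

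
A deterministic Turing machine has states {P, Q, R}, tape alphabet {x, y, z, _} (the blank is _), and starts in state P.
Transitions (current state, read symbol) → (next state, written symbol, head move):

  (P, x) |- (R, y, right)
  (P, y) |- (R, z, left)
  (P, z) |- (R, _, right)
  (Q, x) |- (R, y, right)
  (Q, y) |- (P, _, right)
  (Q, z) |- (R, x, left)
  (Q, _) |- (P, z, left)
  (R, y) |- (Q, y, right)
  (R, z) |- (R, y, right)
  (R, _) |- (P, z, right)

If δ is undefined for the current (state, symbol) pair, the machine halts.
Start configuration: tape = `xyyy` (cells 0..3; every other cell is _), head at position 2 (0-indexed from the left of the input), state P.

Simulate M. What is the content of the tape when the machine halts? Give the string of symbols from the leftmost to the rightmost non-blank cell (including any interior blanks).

xyyyyz

state=P head=2 tape=xy[y]y___   (P,y)→(R,z,left)
state=R head=1 tape=x[y]zy___   (R,y)→(Q,y,right)
state=Q head=2 tape=xy[z]y___   (Q,z)→(R,x,left)
state=R head=1 tape=x[y]xy___   (R,y)→(Q,y,right)
state=Q head=2 tape=xy[x]y___   (Q,x)→(R,y,right)
state=R head=3 tape=xyy[y]___   (R,y)→(Q,y,right)
state=Q head=4 tape=xyyy[_]__   (Q,_)→(P,z,left)
state=P head=3 tape=xyy[y]z__   (P,y)→(R,z,left)
state=R head=2 tape=xy[y]zz__   (R,y)→(Q,y,right)
state=Q head=3 tape=xyy[z]z__   (Q,z)→(R,x,left)
state=R head=2 tape=xy[y]xz__   (R,y)→(Q,y,right)
state=Q head=3 tape=xyy[x]z__   (Q,x)→(R,y,right)
state=R head=4 tape=xyyy[z]__   (R,z)→(R,y,right)
state=R head=5 tape=xyyyy[_]_   (R,_)→(P,z,right)
state=P head=6 tape=xyyyyz[_]
The non-blank tape span at halt is xyyyyz.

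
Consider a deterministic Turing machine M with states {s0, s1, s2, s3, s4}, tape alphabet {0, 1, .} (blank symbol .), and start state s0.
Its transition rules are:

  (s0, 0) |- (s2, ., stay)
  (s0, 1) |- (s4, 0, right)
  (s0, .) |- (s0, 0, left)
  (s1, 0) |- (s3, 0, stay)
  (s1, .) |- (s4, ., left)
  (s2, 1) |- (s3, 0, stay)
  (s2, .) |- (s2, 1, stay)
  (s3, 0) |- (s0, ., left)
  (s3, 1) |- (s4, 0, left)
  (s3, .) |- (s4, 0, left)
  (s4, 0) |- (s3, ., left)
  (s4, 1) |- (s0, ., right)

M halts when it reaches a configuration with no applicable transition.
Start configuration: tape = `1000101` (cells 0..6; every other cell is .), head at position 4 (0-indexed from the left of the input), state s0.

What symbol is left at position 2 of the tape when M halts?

.

s0 | 1000[1]01   read 1 → write 0, move right, go to s4
s4 | 10000[0]1   read 0 → write ., move left, go to s3
s3 | 1000[0].1   read 0 → write ., move left, go to s0
s0 | 100[0]..1   read 0 → write ., move stay, go to s2
s2 | 100[.]..1   read . → write 1, move stay, go to s2
s2 | 100[1]..1   read 1 → write 0, move stay, go to s3
s3 | 100[0]..1   read 0 → write ., move left, go to s0
s0 | 10[0]...1   read 0 → write ., move stay, go to s2
s2 | 10[.]...1   read . → write 1, move stay, go to s2
s2 | 10[1]...1   read 1 → write 0, move stay, go to s3
s3 | 10[0]...1   read 0 → write ., move left, go to s0
s0 | 1[0]....1   read 0 → write ., move stay, go to s2
s2 | 1[.]....1   read . → write 1, move stay, go to s2
s2 | 1[1]....1   read 1 → write 0, move stay, go to s3
s3 | 1[0]....1   read 0 → write ., move left, go to s0
s0 | [1].....1   read 1 → write 0, move right, go to s4
s4 | 0[.]....1
Cell 2 holds . when M halts.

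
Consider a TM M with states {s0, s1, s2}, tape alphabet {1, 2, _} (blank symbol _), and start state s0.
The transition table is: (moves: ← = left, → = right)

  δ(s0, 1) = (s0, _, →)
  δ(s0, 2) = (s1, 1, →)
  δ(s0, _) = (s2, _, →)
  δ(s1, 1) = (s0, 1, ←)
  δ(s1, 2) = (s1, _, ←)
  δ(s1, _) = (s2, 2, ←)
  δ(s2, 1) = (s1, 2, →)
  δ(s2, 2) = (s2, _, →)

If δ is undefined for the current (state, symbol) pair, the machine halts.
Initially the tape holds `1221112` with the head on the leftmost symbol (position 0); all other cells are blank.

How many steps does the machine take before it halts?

22

state=s0 head=0 tape=[1]221112_   (s0,1)→(s0,_,→)
state=s0 head=1 tape=_[2]21112_   (s0,2)→(s1,1,→)
state=s1 head=2 tape=_1[2]1112_   (s1,2)→(s1,_,←)
state=s1 head=1 tape=_[1]_1112_   (s1,1)→(s0,1,←)
state=s0 head=0 tape=[_]1_1112_   (s0,_)→(s2,_,→)
state=s2 head=1 tape=_[1]_1112_   (s2,1)→(s1,2,→)
state=s1 head=2 tape=_2[_]1112_   (s1,_)→(s2,2,←)
state=s2 head=1 tape=_[2]21112_   (s2,2)→(s2,_,→)
state=s2 head=2 tape=__[2]1112_   (s2,2)→(s2,_,→)
state=s2 head=3 tape=___[1]112_   (s2,1)→(s1,2,→)
state=s1 head=4 tape=___2[1]12_   (s1,1)→(s0,1,←)
state=s0 head=3 tape=___[2]112_   (s0,2)→(s1,1,→)
state=s1 head=4 tape=___1[1]12_   (s1,1)→(s0,1,←)
state=s0 head=3 tape=___[1]112_   (s0,1)→(s0,_,→)
state=s0 head=4 tape=____[1]12_   (s0,1)→(s0,_,→)
state=s0 head=5 tape=_____[1]2_   (s0,1)→(s0,_,→)
state=s0 head=6 tape=______[2]_   (s0,2)→(s1,1,→)
state=s1 head=7 tape=______1[_]   (s1,_)→(s2,2,←)
state=s2 head=6 tape=______[1]2   (s2,1)→(s1,2,→)
state=s1 head=7 tape=______2[2]   (s1,2)→(s1,_,←)
state=s1 head=6 tape=______[2]_   (s1,2)→(s1,_,←)
state=s1 head=5 tape=_____[_]__   (s1,_)→(s2,2,←)
state=s2 head=4 tape=____[_]2__
M halts after 22 transitions.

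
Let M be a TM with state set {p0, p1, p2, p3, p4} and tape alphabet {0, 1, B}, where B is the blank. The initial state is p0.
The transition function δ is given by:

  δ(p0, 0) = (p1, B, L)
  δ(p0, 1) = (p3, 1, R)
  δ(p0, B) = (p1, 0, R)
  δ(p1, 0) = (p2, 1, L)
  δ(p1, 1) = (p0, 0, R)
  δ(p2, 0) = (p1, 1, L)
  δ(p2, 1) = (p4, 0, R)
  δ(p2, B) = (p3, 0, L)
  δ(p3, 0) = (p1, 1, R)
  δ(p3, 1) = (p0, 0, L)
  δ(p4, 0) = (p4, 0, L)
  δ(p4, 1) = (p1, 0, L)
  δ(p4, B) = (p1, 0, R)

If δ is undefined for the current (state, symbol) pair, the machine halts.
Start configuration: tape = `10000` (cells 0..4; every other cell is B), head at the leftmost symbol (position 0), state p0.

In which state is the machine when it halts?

p3

state=p0 head=0 tape=BB[1]0000   (p0,1)→(p3,1,R)
state=p3 head=1 tape=BB1[0]000   (p3,0)→(p1,1,R)
state=p1 head=2 tape=BB11[0]00   (p1,0)→(p2,1,L)
state=p2 head=1 tape=BB1[1]100   (p2,1)→(p4,0,R)
state=p4 head=2 tape=BB10[1]00   (p4,1)→(p1,0,L)
state=p1 head=1 tape=BB1[0]000   (p1,0)→(p2,1,L)
state=p2 head=0 tape=BB[1]1000   (p2,1)→(p4,0,R)
state=p4 head=1 tape=BB0[1]000   (p4,1)→(p1,0,L)
state=p1 head=0 tape=BB[0]0000   (p1,0)→(p2,1,L)
state=p2 head=-1 tape=B[B]10000   (p2,B)→(p3,0,L)
state=p3 head=-2 tape=[B]010000
No transition is defined for (p3, B); M halts in state p3.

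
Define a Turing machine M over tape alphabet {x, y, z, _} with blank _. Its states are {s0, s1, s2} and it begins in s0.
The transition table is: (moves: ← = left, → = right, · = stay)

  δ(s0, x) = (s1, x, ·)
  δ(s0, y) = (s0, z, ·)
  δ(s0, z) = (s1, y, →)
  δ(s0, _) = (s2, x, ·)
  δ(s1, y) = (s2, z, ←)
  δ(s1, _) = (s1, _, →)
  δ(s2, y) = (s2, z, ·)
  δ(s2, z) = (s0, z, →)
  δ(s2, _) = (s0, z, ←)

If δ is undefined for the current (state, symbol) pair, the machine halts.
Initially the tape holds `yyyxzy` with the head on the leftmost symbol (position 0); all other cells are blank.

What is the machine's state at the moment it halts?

s1

s0 | [y]yyxzy   read y → write z, move ·, go to s0
s0 | [z]yyxzy   read z → write y, move →, go to s1
s1 | y[y]yxzy   read y → write z, move ←, go to s2
s2 | [y]zyxzy   read y → write z, move ·, go to s2
s2 | [z]zyxzy   read z → write z, move →, go to s0
s0 | z[z]yxzy   read z → write y, move →, go to s1
s1 | zy[y]xzy   read y → write z, move ←, go to s2
s2 | z[y]zxzy   read y → write z, move ·, go to s2
s2 | z[z]zxzy   read z → write z, move →, go to s0
s0 | zz[z]xzy   read z → write y, move →, go to s1
s1 | zzy[x]zy
No transition is defined for (s1, x); M halts in state s1.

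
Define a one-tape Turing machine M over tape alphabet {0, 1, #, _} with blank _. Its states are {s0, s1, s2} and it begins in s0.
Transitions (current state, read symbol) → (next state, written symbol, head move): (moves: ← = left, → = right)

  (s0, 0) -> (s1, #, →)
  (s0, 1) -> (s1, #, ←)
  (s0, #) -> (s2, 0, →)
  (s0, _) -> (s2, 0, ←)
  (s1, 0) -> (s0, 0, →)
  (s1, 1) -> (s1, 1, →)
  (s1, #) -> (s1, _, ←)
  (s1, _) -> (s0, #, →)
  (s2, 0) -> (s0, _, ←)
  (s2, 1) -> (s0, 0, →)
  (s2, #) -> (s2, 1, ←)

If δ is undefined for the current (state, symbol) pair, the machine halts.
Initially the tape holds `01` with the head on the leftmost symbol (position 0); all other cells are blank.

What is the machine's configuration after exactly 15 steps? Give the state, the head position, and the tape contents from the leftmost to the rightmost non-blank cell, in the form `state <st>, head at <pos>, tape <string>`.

s0 | [0]1___   read 0 → write #, move →, go to s1
s1 | #[1]___   read 1 → write 1, move →, go to s1
s1 | #1[_]__   read _ → write #, move →, go to s0
s0 | #1#[_]_   read _ → write 0, move ←, go to s2
s2 | #1[#]0_   read # → write 1, move ←, go to s2
s2 | #[1]10_   read 1 → write 0, move →, go to s0
s0 | #0[1]0_   read 1 → write #, move ←, go to s1
s1 | #[0]#0_   read 0 → write 0, move →, go to s0
s0 | #0[#]0_   read # → write 0, move →, go to s2
s2 | #00[0]_   read 0 → write _, move ←, go to s0
s0 | #0[0]__   read 0 → write #, move →, go to s1
s1 | #0#[_]_   read _ → write #, move →, go to s0
s0 | #0##[_]   read _ → write 0, move ←, go to s2
s2 | #0#[#]0   read # → write 1, move ←, go to s2
s2 | #0[#]10   read # → write 1, move ←, go to s2
s2 | #[0]110
After 15 steps: state s2, head at 1, tape #0110.

state s2, head at 1, tape #0110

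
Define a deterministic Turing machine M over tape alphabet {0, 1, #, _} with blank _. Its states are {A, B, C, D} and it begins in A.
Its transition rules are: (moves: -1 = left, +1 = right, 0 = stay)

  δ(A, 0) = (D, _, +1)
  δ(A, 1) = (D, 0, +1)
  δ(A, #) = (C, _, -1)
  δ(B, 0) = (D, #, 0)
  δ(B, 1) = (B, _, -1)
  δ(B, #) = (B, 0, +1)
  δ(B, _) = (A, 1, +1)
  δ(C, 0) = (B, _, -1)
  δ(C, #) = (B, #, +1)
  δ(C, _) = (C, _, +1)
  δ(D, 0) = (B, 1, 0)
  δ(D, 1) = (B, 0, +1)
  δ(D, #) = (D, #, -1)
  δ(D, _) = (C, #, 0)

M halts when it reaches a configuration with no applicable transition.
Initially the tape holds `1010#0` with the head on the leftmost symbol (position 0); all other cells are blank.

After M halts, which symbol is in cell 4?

state=A head=0 tape=_[1]010#0   (A,1)→(D,0,+1)
state=D head=1 tape=_0[0]10#0   (D,0)→(B,1,0)
state=B head=1 tape=_0[1]10#0   (B,1)→(B,_,-1)
state=B head=0 tape=_[0]_10#0   (B,0)→(D,#,0)
state=D head=0 tape=_[#]_10#0   (D,#)→(D,#,-1)
state=D head=-1 tape=[_]#_10#0   (D,_)→(C,#,0)
state=C head=-1 tape=[#]#_10#0   (C,#)→(B,#,+1)
state=B head=0 tape=#[#]_10#0   (B,#)→(B,0,+1)
state=B head=1 tape=#0[_]10#0   (B,_)→(A,1,+1)
state=A head=2 tape=#01[1]0#0   (A,1)→(D,0,+1)
state=D head=3 tape=#010[0]#0   (D,0)→(B,1,0)
state=B head=3 tape=#010[1]#0   (B,1)→(B,_,-1)
state=B head=2 tape=#01[0]_#0   (B,0)→(D,#,0)
state=D head=2 tape=#01[#]_#0   (D,#)→(D,#,-1)
state=D head=1 tape=#0[1]#_#0   (D,1)→(B,0,+1)
state=B head=2 tape=#00[#]_#0   (B,#)→(B,0,+1)
state=B head=3 tape=#000[_]#0   (B,_)→(A,1,+1)
state=A head=4 tape=#0001[#]0   (A,#)→(C,_,-1)
state=C head=3 tape=#000[1]_0
Cell 4 holds _ when M halts.

_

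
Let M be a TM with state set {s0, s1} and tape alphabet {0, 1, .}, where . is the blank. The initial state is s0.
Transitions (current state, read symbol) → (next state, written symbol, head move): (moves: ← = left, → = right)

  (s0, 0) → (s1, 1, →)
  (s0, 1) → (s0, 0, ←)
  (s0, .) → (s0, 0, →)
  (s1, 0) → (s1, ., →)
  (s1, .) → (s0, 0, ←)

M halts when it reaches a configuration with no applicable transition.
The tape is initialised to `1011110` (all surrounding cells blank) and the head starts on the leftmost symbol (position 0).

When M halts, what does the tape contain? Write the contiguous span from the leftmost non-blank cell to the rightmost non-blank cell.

s0 | .[1]011110   read 1 → write 0, move ←, go to s0
s0 | [.]0011110   read . → write 0, move →, go to s0
s0 | 0[0]011110   read 0 → write 1, move →, go to s1
s1 | 01[0]11110   read 0 → write ., move →, go to s1
s1 | 01.[1]1110
The non-blank tape span at halt is 01.11110.

01.11110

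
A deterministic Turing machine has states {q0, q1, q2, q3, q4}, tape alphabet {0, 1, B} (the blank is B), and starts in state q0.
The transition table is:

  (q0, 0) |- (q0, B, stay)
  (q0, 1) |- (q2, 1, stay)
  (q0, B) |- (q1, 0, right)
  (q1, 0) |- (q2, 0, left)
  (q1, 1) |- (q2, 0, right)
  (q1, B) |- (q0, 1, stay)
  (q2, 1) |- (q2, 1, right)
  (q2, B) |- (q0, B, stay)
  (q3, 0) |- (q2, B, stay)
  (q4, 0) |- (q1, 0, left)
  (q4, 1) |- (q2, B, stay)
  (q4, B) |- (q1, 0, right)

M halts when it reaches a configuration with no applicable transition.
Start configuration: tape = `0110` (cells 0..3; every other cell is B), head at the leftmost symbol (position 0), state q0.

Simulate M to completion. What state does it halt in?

state=q0 head=0 tape=[0]110   (q0,0)→(q0,B,stay)
state=q0 head=0 tape=[B]110   (q0,B)→(q1,0,right)
state=q1 head=1 tape=0[1]10   (q1,1)→(q2,0,right)
state=q2 head=2 tape=00[1]0   (q2,1)→(q2,1,right)
state=q2 head=3 tape=001[0]
No transition is defined for (q2, 0); M halts in state q2.

q2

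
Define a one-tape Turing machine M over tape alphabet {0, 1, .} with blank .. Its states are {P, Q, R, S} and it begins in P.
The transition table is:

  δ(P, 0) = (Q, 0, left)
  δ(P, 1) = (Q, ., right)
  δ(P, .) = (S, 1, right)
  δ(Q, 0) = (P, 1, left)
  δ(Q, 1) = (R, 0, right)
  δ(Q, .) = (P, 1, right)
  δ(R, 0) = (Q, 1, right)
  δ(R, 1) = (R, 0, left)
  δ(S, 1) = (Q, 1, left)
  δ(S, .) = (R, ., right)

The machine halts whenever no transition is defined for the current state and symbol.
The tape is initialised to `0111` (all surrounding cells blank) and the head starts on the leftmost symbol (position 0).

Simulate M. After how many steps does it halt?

P | .[0]111.   read 0 → write 0, move left, go to Q
Q | [.]0111.   read . → write 1, move right, go to P
P | 1[0]111.   read 0 → write 0, move left, go to Q
Q | [1]0111.   read 1 → write 0, move right, go to R
R | 0[0]111.   read 0 → write 1, move right, go to Q
Q | 01[1]11.   read 1 → write 0, move right, go to R
R | 010[1]1.   read 1 → write 0, move left, go to R
R | 01[0]01.   read 0 → write 1, move right, go to Q
Q | 011[0]1.   read 0 → write 1, move left, go to P
P | 01[1]11.   read 1 → write ., move right, go to Q
Q | 01.[1]1.   read 1 → write 0, move right, go to R
R | 01.0[1].   read 1 → write 0, move left, go to R
R | 01.[0]0.   read 0 → write 1, move right, go to Q
Q | 01.1[0].   read 0 → write 1, move left, go to P
P | 01.[1]1.   read 1 → write ., move right, go to Q
Q | 01..[1].   read 1 → write 0, move right, go to R
R | 01..0[.]
M halts after 16 transitions.

16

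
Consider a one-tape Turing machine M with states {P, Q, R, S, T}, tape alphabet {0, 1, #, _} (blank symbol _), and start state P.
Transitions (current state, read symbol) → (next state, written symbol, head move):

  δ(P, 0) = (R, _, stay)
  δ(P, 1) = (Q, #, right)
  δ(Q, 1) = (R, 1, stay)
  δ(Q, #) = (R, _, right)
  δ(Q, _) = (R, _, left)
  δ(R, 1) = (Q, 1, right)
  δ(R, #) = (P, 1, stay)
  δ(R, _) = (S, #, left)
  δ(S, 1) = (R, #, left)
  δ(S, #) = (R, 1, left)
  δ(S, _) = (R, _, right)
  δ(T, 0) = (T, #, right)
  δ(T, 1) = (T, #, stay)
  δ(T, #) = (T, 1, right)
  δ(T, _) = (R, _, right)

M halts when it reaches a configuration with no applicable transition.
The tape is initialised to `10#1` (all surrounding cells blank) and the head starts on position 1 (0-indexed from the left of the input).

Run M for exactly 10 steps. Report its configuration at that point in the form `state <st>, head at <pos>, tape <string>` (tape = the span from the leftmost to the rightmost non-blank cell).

P | __1[0]#1   read 0 → write _, move stay, go to R
R | __1[_]#1   read _ → write #, move left, go to S
S | __[1]##1   read 1 → write #, move left, go to R
R | _[_]###1   read _ → write #, move left, go to S
S | [_]####1   read _ → write _, move right, go to R
R | _[#]###1   read # → write 1, move stay, go to P
P | _[1]###1   read 1 → write #, move right, go to Q
Q | _#[#]##1   read # → write _, move right, go to R
R | _#_[#]#1   read # → write 1, move stay, go to P
P | _#_[1]#1   read 1 → write #, move right, go to Q
Q | _#_#[#]1
After 10 steps: state Q, head at 2, tape #_##1.

state Q, head at 2, tape #_##1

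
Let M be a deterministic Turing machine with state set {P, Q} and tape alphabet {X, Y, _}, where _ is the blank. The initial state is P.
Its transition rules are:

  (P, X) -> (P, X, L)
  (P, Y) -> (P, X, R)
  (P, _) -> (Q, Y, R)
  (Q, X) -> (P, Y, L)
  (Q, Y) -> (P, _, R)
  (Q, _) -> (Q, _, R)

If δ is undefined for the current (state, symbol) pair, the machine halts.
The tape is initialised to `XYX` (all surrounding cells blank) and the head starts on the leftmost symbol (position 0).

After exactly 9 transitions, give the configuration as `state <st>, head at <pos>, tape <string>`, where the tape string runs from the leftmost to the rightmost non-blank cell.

state P, head at -1, tape XXXX

P | _[X]YX   read X → write X, move L, go to P
P | [_]XYX   read _ → write Y, move R, go to Q
Q | Y[X]YX   read X → write Y, move L, go to P
P | [Y]YYX   read Y → write X, move R, go to P
P | X[Y]YX   read Y → write X, move R, go to P
P | XX[Y]X   read Y → write X, move R, go to P
P | XXX[X]   read X → write X, move L, go to P
P | XX[X]X   read X → write X, move L, go to P
P | X[X]XX   read X → write X, move L, go to P
P | [X]XXX
After 9 steps: state P, head at -1, tape XXXX.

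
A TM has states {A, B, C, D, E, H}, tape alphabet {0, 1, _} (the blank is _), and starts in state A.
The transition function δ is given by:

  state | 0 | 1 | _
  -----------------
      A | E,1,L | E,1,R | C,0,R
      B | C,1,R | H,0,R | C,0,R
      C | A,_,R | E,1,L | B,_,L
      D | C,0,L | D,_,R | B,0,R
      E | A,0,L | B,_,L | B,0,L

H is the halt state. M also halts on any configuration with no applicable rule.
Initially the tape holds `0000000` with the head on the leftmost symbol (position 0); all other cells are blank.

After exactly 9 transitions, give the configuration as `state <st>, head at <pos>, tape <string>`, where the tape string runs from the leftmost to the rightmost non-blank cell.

A | __[0]000000   read 0 → write 1, move L, go to E
E | _[_]1000000   read _ → write 0, move L, go to B
B | [_]01000000   read _ → write 0, move R, go to C
C | 0[0]1000000   read 0 → write _, move R, go to A
A | 0_[1]000000   read 1 → write 1, move R, go to E
E | 0_1[0]00000   read 0 → write 0, move L, go to A
A | 0_[1]000000   read 1 → write 1, move R, go to E
E | 0_1[0]00000   read 0 → write 0, move L, go to A
A | 0_[1]000000   read 1 → write 1, move R, go to E
E | 0_1[0]00000
After 9 steps: state E, head at 1, tape 0_1000000.

state E, head at 1, tape 0_1000000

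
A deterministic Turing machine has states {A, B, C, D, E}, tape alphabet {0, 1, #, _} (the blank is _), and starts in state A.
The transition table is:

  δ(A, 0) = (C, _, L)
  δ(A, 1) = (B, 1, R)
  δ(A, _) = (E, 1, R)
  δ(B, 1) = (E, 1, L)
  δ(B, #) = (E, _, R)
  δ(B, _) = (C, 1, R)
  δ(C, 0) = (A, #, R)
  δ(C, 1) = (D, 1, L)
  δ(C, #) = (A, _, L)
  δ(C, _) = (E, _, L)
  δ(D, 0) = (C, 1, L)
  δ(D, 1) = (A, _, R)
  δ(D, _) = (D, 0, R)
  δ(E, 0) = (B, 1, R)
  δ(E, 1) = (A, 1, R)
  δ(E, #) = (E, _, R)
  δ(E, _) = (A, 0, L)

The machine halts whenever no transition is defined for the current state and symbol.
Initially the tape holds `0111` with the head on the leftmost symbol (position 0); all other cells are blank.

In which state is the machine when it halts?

A | ___[0]111___   read 0 → write _, move L, go to C
C | __[_]_111___   read _ → write _, move L, go to E
E | _[_]__111___   read _ → write 0, move L, go to A
A | [_]0__111___   read _ → write 1, move R, go to E
E | 1[0]__111___   read 0 → write 1, move R, go to B
B | 11[_]_111___   read _ → write 1, move R, go to C
C | 111[_]111___   read _ → write _, move L, go to E
E | 11[1]_111___   read 1 → write 1, move R, go to A
A | 111[_]111___   read _ → write 1, move R, go to E
E | 1111[1]11___   read 1 → write 1, move R, go to A
A | 11111[1]1___   read 1 → write 1, move R, go to B
B | 111111[1]___   read 1 → write 1, move L, go to E
E | 11111[1]1___   read 1 → write 1, move R, go to A
A | 111111[1]___   read 1 → write 1, move R, go to B
B | 1111111[_]__   read _ → write 1, move R, go to C
C | 11111111[_]_   read _ → write _, move L, go to E
E | 1111111[1]__   read 1 → write 1, move R, go to A
A | 11111111[_]_   read _ → write 1, move R, go to E
E | 111111111[_]   read _ → write 0, move L, go to A
A | 11111111[1]0   read 1 → write 1, move R, go to B
B | 111111111[0]
No transition is defined for (B, 0); M halts in state B.

B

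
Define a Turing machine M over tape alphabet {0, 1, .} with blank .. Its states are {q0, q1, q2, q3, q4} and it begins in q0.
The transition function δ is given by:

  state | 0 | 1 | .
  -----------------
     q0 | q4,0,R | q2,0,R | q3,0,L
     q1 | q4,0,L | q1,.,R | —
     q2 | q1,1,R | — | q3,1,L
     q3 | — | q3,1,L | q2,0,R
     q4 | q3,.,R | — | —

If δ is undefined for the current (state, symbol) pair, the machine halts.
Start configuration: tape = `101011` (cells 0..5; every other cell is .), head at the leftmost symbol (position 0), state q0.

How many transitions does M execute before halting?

4

state=q0 head=0 tape=[1]01011   (q0,1)→(q2,0,R)
state=q2 head=1 tape=0[0]1011   (q2,0)→(q1,1,R)
state=q1 head=2 tape=01[1]011   (q1,1)→(q1,.,R)
state=q1 head=3 tape=01.[0]11   (q1,0)→(q4,0,L)
state=q4 head=2 tape=01[.]011
M halts after 4 transitions.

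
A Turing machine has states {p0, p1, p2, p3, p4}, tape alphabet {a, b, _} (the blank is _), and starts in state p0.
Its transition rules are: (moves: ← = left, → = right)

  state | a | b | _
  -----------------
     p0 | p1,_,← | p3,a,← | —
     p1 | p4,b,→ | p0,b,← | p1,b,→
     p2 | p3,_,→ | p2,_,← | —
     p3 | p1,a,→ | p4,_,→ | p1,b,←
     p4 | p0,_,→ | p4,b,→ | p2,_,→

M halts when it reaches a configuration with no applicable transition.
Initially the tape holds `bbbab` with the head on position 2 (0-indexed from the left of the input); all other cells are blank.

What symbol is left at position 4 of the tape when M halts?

state=p0 head=2 tape=_bb[b]ab   (p0,b)→(p3,a,←)
state=p3 head=1 tape=_b[b]aab   (p3,b)→(p4,_,→)
state=p4 head=2 tape=_b_[a]ab   (p4,a)→(p0,_,→)
state=p0 head=3 tape=_b__[a]b   (p0,a)→(p1,_,←)
state=p1 head=2 tape=_b_[_]_b   (p1,_)→(p1,b,→)
state=p1 head=3 tape=_b_b[_]b   (p1,_)→(p1,b,→)
state=p1 head=4 tape=_b_bb[b]   (p1,b)→(p0,b,←)
state=p0 head=3 tape=_b_b[b]b   (p0,b)→(p3,a,←)
state=p3 head=2 tape=_b_[b]ab   (p3,b)→(p4,_,→)
state=p4 head=3 tape=_b__[a]b   (p4,a)→(p0,_,→)
state=p0 head=4 tape=_b___[b]   (p0,b)→(p3,a,←)
state=p3 head=3 tape=_b__[_]a   (p3,_)→(p1,b,←)
state=p1 head=2 tape=_b_[_]ba   (p1,_)→(p1,b,→)
state=p1 head=3 tape=_b_b[b]a   (p1,b)→(p0,b,←)
state=p0 head=2 tape=_b_[b]ba   (p0,b)→(p3,a,←)
state=p3 head=1 tape=_b[_]aba   (p3,_)→(p1,b,←)
state=p1 head=0 tape=_[b]baba   (p1,b)→(p0,b,←)
state=p0 head=-1 tape=[_]bbaba
Cell 4 holds a when M halts.

a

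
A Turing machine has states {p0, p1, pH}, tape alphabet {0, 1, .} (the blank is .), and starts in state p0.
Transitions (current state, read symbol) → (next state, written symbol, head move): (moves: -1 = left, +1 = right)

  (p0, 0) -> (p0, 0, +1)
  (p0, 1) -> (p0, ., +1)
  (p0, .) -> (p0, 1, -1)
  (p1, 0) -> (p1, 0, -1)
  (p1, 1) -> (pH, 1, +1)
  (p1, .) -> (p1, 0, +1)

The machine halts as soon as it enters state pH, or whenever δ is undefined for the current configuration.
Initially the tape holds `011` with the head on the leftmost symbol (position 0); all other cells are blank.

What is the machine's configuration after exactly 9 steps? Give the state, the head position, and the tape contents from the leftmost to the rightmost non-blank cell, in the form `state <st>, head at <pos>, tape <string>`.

state=p0 head=0 tape=[0]11.   (p0,0)→(p0,0,+1)
state=p0 head=1 tape=0[1]1.   (p0,1)→(p0,.,+1)
state=p0 head=2 tape=0.[1].   (p0,1)→(p0,.,+1)
state=p0 head=3 tape=0..[.]   (p0,.)→(p0,1,-1)
state=p0 head=2 tape=0.[.]1   (p0,.)→(p0,1,-1)
state=p0 head=1 tape=0[.]11   (p0,.)→(p0,1,-1)
state=p0 head=0 tape=[0]111   (p0,0)→(p0,0,+1)
state=p0 head=1 tape=0[1]11   (p0,1)→(p0,.,+1)
state=p0 head=2 tape=0.[1]1   (p0,1)→(p0,.,+1)
state=p0 head=3 tape=0..[1]
After 9 steps: state p0, head at 3, tape 0..1.

state p0, head at 3, tape 0..1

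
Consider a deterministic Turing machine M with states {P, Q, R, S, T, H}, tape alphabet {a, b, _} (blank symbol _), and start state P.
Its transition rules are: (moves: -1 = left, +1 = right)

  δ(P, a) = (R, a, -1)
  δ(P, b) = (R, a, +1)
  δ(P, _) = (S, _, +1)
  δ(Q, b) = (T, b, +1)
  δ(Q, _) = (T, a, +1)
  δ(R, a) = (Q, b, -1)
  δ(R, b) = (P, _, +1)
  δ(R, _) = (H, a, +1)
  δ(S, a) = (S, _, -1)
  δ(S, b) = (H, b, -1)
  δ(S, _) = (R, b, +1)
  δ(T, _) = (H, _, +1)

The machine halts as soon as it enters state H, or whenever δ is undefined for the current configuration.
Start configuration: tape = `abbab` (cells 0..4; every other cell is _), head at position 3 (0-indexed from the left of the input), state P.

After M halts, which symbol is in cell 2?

a

P | abb[a]b   read a → write a, move -1, go to R
R | ab[b]ab   read b → write _, move +1, go to P
P | ab_[a]b   read a → write a, move -1, go to R
R | ab[_]ab   read _ → write a, move +1, go to H
H | aba[a]b
Cell 2 holds a when M halts.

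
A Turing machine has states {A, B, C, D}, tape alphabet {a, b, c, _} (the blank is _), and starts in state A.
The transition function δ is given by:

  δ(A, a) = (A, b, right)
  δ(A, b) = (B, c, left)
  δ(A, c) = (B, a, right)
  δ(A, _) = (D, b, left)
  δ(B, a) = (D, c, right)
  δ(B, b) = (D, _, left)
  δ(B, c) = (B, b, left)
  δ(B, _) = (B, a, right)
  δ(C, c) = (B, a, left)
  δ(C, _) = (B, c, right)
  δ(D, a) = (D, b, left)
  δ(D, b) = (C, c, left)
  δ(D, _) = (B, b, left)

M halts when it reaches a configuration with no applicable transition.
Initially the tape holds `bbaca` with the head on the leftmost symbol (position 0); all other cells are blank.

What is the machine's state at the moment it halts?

A | __[b]baca   read b → write c, move left, go to B
B | _[_]cbaca   read _ → write a, move right, go to B
B | _a[c]baca   read c → write b, move left, go to B
B | _[a]bbaca   read a → write c, move right, go to D
D | _c[b]baca   read b → write c, move left, go to C
C | _[c]cbaca   read c → write a, move left, go to B
B | [_]acbaca   read _ → write a, move right, go to B
B | a[a]cbaca   read a → write c, move right, go to D
D | ac[c]baca
No transition is defined for (D, c); M halts in state D.

D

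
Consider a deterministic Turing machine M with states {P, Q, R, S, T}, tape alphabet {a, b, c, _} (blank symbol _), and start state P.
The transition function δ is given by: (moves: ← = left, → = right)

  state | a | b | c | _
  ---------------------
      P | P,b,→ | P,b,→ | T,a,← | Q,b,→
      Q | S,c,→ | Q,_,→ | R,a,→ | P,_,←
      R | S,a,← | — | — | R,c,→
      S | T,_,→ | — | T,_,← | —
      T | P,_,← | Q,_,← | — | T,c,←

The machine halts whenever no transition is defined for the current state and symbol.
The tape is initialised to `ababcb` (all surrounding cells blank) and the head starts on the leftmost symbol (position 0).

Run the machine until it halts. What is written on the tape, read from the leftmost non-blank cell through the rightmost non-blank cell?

P | [a]babcb   read a → write b, move →, go to P
P | b[b]abcb   read b → write b, move →, go to P
P | bb[a]bcb   read a → write b, move →, go to P
P | bbb[b]cb   read b → write b, move →, go to P
P | bbbb[c]b   read c → write a, move ←, go to T
T | bbb[b]ab   read b → write _, move ←, go to Q
Q | bb[b]_ab   read b → write _, move →, go to Q
Q | bb_[_]ab   read _ → write _, move ←, go to P
P | bb[_]_ab   read _ → write b, move →, go to Q
Q | bbb[_]ab   read _ → write _, move ←, go to P
P | bb[b]_ab   read b → write b, move →, go to P
P | bbb[_]ab   read _ → write b, move →, go to Q
Q | bbbb[a]b   read a → write c, move →, go to S
S | bbbbc[b]
The non-blank tape span at halt is bbbbcb.

bbbbcb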